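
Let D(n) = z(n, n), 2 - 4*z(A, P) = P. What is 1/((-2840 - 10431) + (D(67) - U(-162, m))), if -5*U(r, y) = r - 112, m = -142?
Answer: -20/266841 ≈ -7.4951e-5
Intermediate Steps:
z(A, P) = 1/2 - P/4
D(n) = 1/2 - n/4
U(r, y) = 112/5 - r/5 (U(r, y) = -(r - 112)/5 = -(-112 + r)/5 = 112/5 - r/5)
1/((-2840 - 10431) + (D(67) - U(-162, m))) = 1/((-2840 - 10431) + ((1/2 - 1/4*67) - (112/5 - 1/5*(-162)))) = 1/(-13271 + ((1/2 - 67/4) - (112/5 + 162/5))) = 1/(-13271 + (-65/4 - 1*274/5)) = 1/(-13271 + (-65/4 - 274/5)) = 1/(-13271 - 1421/20) = 1/(-266841/20) = -20/266841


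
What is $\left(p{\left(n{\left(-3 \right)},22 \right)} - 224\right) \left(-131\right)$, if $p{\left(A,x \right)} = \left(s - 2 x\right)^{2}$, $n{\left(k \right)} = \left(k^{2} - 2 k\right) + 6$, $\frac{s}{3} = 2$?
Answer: $-159820$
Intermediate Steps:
$s = 6$ ($s = 3 \cdot 2 = 6$)
$n{\left(k \right)} = 6 + k^{2} - 2 k$
$p{\left(A,x \right)} = \left(6 - 2 x\right)^{2}$
$\left(p{\left(n{\left(-3 \right)},22 \right)} - 224\right) \left(-131\right) = \left(4 \left(-3 + 22\right)^{2} - 224\right) \left(-131\right) = \left(4 \cdot 19^{2} - 224\right) \left(-131\right) = \left(4 \cdot 361 - 224\right) \left(-131\right) = \left(1444 - 224\right) \left(-131\right) = 1220 \left(-131\right) = -159820$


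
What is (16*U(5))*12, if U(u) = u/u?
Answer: 192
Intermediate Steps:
U(u) = 1
(16*U(5))*12 = (16*1)*12 = 16*12 = 192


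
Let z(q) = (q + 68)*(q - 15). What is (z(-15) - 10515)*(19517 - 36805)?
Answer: 209271240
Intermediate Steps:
z(q) = (-15 + q)*(68 + q) (z(q) = (68 + q)*(-15 + q) = (-15 + q)*(68 + q))
(z(-15) - 10515)*(19517 - 36805) = ((-1020 + (-15)² + 53*(-15)) - 10515)*(19517 - 36805) = ((-1020 + 225 - 795) - 10515)*(-17288) = (-1590 - 10515)*(-17288) = -12105*(-17288) = 209271240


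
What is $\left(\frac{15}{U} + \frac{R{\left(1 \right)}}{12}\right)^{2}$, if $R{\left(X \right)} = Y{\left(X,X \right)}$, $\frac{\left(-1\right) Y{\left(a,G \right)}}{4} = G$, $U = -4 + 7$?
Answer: $\frac{196}{9} \approx 21.778$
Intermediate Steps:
$U = 3$
$Y{\left(a,G \right)} = - 4 G$
$R{\left(X \right)} = - 4 X$
$\left(\frac{15}{U} + \frac{R{\left(1 \right)}}{12}\right)^{2} = \left(\frac{15}{3} + \frac{\left(-4\right) 1}{12}\right)^{2} = \left(15 \cdot \frac{1}{3} - \frac{1}{3}\right)^{2} = \left(5 - \frac{1}{3}\right)^{2} = \left(\frac{14}{3}\right)^{2} = \frac{196}{9}$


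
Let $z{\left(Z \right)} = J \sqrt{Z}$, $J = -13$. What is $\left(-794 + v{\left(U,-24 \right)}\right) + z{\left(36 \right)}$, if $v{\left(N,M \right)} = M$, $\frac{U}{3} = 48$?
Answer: $-896$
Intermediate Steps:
$U = 144$ ($U = 3 \cdot 48 = 144$)
$z{\left(Z \right)} = - 13 \sqrt{Z}$
$\left(-794 + v{\left(U,-24 \right)}\right) + z{\left(36 \right)} = \left(-794 - 24\right) - 13 \sqrt{36} = -818 - 78 = -896$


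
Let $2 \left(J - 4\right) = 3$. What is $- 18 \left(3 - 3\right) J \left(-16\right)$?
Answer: $0$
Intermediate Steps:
$J = \frac{11}{2}$ ($J = 4 + \frac{1}{2} \cdot 3 = 4 + \frac{3}{2} = \frac{11}{2} \approx 5.5$)
$- 18 \left(3 - 3\right) J \left(-16\right) = - 18 \left(3 - 3\right) \frac{11}{2} \left(-16\right) = - 18 \cdot 0 \cdot \frac{11}{2} \left(-16\right) = \left(-18\right) 0 \left(-16\right) = 0 \left(-16\right) = 0$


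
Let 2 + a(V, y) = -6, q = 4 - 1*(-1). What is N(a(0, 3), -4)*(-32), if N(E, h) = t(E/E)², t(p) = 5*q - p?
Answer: -18432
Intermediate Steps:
q = 5 (q = 4 + 1 = 5)
a(V, y) = -8 (a(V, y) = -2 - 6 = -8)
t(p) = 25 - p (t(p) = 5*5 - p = 25 - p)
N(E, h) = 576 (N(E, h) = (25 - E/E)² = (25 - 1*1)² = (25 - 1)² = 24² = 576)
N(a(0, 3), -4)*(-32) = 576*(-32) = -18432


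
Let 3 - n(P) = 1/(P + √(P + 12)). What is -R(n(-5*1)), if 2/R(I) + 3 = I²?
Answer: -5032/19237 + 236*√7/19237 ≈ -0.22912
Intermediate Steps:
n(P) = 3 - 1/(P + √(12 + P)) (n(P) = 3 - 1/(P + √(P + 12)) = 3 - 1/(P + √(12 + P)))
R(I) = 2/(-3 + I²)
-R(n(-5*1)) = -2/(-3 + ((-1 + 3*(-5*1) + 3*√(12 - 5*1))/(-5*1 + √(12 - 5*1)))²) = -2/(-3 + ((-1 + 3*(-5) + 3*√(12 - 5))/(-5 + √(12 - 5)))²) = -2/(-3 + ((-1 - 15 + 3*√7)/(-5 + √7))²) = -2/(-3 + ((-16 + 3*√7)/(-5 + √7))²) = -2/(-3 + (-16 + 3*√7)²/(-5 + √7)²)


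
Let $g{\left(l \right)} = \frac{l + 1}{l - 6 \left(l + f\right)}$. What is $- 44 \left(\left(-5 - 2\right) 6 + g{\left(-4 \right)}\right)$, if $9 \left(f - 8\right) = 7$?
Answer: $\frac{90354}{49} \approx 1844.0$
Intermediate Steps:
$f = \frac{79}{9}$ ($f = 8 + \frac{1}{9} \cdot 7 = 8 + \frac{7}{9} = \frac{79}{9} \approx 8.7778$)
$g{\left(l \right)} = \frac{1 + l}{- \frac{158}{3} - 5 l}$ ($g{\left(l \right)} = \frac{l + 1}{l - 6 \left(l + \frac{79}{9}\right)} = \frac{1 + l}{l - 6 \left(\frac{79}{9} + l\right)} = \frac{1 + l}{l - \left(\frac{158}{3} + 6 l\right)} = \frac{1 + l}{- \frac{158}{3} - 5 l}$)
$- 44 \left(\left(-5 - 2\right) 6 + g{\left(-4 \right)}\right) = - 44 \left(\left(-5 - 2\right) 6 + \frac{3 \left(-1 - -4\right)}{158 + 15 \left(-4\right)}\right) = - 44 \left(\left(-7\right) 6 + \frac{3 \left(-1 + 4\right)}{158 - 60}\right) = - 44 \left(-42 + 3 \cdot \frac{1}{98} \cdot 3\right) = - 44 \left(-42 + \frac{9}{98}\right) = \left(-44\right) \left(- \frac{4107}{98}\right) = \frac{90354}{49}$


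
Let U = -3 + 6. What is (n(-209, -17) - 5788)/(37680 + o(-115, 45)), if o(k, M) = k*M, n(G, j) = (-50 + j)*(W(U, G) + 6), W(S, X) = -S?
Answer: -5989/32505 ≈ -0.18425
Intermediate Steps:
U = 3
n(G, j) = -150 + 3*j (n(G, j) = (-50 + j)*(-1*3 + 6) = (-50 + j)*(-3 + 6) = (-50 + j)*3 = -150 + 3*j)
o(k, M) = M*k
(n(-209, -17) - 5788)/(37680 + o(-115, 45)) = ((-150 + 3*(-17)) - 5788)/(37680 + 45*(-115)) = ((-150 - 51) - 5788)/(37680 - 5175) = (-201 - 5788)/32505 = -5989*1/32505 = -5989/32505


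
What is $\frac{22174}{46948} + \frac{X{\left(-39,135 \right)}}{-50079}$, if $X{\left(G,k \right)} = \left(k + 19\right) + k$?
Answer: $\frac{548441887}{1175554446} \approx 0.46654$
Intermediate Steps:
$X{\left(G,k \right)} = 19 + 2 k$ ($X{\left(G,k \right)} = \left(19 + k\right) + k = 19 + 2 k$)
$\frac{22174}{46948} + \frac{X{\left(-39,135 \right)}}{-50079} = \frac{22174}{46948} + \frac{19 + 2 \cdot 135}{-50079} = 22174 \cdot \frac{1}{46948} + \left(19 + 270\right) \left(- \frac{1}{50079}\right) = \frac{11087}{23474} + 289 \left(- \frac{1}{50079}\right) = \frac{11087}{23474} - \frac{289}{50079} = \frac{548441887}{1175554446}$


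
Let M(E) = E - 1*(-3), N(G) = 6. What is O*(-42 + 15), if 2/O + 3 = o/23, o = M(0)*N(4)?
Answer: 414/17 ≈ 24.353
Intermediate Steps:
M(E) = 3 + E (M(E) = E + 3 = 3 + E)
o = 18 (o = (3 + 0)*6 = 3*6 = 18)
O = -46/51 (O = 2/(-3 + 18/23) = 2/(-51/23) = 2*(-23/51) = -46/51 ≈ -0.90196)
O*(-42 + 15) = -46*(-42 + 15)/51 = -46/51*(-27) = 414/17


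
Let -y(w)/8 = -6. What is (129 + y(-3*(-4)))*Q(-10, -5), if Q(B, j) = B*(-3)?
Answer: 5310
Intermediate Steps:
Q(B, j) = -3*B
y(w) = 48 (y(w) = -8*(-6) = 48)
(129 + y(-3*(-4)))*Q(-10, -5) = (129 + 48)*(-3*(-10)) = 177*30 = 5310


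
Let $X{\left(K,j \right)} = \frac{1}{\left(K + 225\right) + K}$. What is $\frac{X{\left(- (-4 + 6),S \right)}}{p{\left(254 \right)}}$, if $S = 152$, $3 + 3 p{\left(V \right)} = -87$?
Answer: $- \frac{1}{6630} \approx -0.00015083$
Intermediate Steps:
$p{\left(V \right)} = -30$ ($p{\left(V \right)} = -1 + \frac{1}{3} \left(-87\right) = -1 - 29 = -30$)
$X{\left(K,j \right)} = \frac{1}{225 + 2 K}$ ($X{\left(K,j \right)} = \frac{1}{\left(225 + K\right) + K} = \frac{1}{225 + 2 K}$)
$\frac{X{\left(- (-4 + 6),S \right)}}{p{\left(254 \right)}} = \frac{1}{\left(225 + 2 \left(- (-4 + 6)\right)\right) \left(-30\right)} = \frac{1}{225 + 2 \left(\left(-1\right) 2\right)} \left(- \frac{1}{30}\right) = \frac{1}{225 + 2 \left(-2\right)} \left(- \frac{1}{30}\right) = \frac{1}{225 - 4} \left(- \frac{1}{30}\right) = \frac{1}{221} \left(- \frac{1}{30}\right) = - \frac{1}{6630}$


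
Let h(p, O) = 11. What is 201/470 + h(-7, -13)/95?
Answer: 4853/8930 ≈ 0.54345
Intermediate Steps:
201/470 + h(-7, -13)/95 = 201/470 + 11/95 = 4853/8930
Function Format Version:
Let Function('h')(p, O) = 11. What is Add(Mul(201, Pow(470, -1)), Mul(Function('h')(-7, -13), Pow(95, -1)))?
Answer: Rational(4853, 8930) ≈ 0.54345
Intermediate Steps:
Add(Mul(201, Pow(470, -1)), Mul(Function('h')(-7, -13), Pow(95, -1))) = Add(Mul(201, Pow(470, -1)), Mul(11, Pow(95, -1))) = Add(Mul(201, Rational(1, 470)), Mul(11, Rational(1, 95))) = Add(Rational(201, 470), Rational(11, 95)) = Rational(4853, 8930)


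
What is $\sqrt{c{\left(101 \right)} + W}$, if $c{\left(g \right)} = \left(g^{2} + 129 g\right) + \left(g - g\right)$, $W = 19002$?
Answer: $2 \sqrt{10558} \approx 205.5$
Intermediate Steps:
$c{\left(g \right)} = g^{2} + 129 g$ ($c{\left(g \right)} = \left(g^{2} + 129 g\right) + 0 = g^{2} + 129 g$)
$\sqrt{c{\left(101 \right)} + W} = \sqrt{101 \left(129 + 101\right) + 19002} = \sqrt{101 \cdot 230 + 19002} = \sqrt{23230 + 19002} = \sqrt{42232} = 2 \sqrt{10558}$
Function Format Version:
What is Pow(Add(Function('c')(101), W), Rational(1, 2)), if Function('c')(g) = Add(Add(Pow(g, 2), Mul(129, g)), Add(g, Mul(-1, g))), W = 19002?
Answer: Mul(2, Pow(10558, Rational(1, 2))) ≈ 205.50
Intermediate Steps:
Function('c')(g) = Add(Pow(g, 2), Mul(129, g)) (Function('c')(g) = Add(Add(Pow(g, 2), Mul(129, g)), 0) = Add(Pow(g, 2), Mul(129, g)))
Pow(Add(Function('c')(101), W), Rational(1, 2)) = Pow(Add(Mul(101, Add(129, 101)), 19002), Rational(1, 2)) = Pow(Add(Mul(101, 230), 19002), Rational(1, 2)) = Pow(Add(23230, 19002), Rational(1, 2)) = Pow(42232, Rational(1, 2)) = Mul(2, Pow(10558, Rational(1, 2)))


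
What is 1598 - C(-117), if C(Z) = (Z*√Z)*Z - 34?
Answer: 1632 - 41067*I*√13 ≈ 1632.0 - 1.4807e+5*I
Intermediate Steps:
C(Z) = -34 + Z^(5/2) (C(Z) = Z^(3/2)*Z - 34 = Z^(5/2) - 34 = -34 + Z^(5/2))
1598 - C(-117) = 1598 - (-34 + (-117)^(5/2)) = 1598 - (-34 + 41067*I*√13) = 1598 + (34 - 41067*I*√13) = 1632 - 41067*I*√13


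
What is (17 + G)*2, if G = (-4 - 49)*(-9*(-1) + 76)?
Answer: -8976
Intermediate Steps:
G = -4505 (G = -53*(9 + 76) = -53*85 = -4505)
(17 + G)*2 = (17 - 4505)*2 = -4488*2 = -8976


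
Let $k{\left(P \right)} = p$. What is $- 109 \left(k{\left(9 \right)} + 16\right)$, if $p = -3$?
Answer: $-1417$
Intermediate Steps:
$k{\left(P \right)} = -3$
$- 109 \left(k{\left(9 \right)} + 16\right) = - 109 \left(-3 + 16\right) = \left(-109\right) 13 = -1417$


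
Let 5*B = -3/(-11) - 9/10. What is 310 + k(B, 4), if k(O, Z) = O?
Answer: 170431/550 ≈ 309.87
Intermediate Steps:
B = -69/550 (B = (-3/(-11) - 9/10)/5 = (-3*(-1/11) - 9*1/10)/5 = (3/11 - 9/10)/5 = (1/5)*(-69/110) = -69/550 ≈ -0.12545)
310 + k(B, 4) = 310 - 69/550 = 170431/550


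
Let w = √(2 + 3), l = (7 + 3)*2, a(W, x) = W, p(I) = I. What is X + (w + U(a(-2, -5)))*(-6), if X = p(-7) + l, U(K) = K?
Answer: 25 - 6*√5 ≈ 11.584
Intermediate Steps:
l = 20 (l = 10*2 = 20)
X = 13 (X = -7 + 20 = 13)
w = √5 ≈ 2.2361
X + (w + U(a(-2, -5)))*(-6) = 13 + (√5 - 2)*(-6) = 13 + (-2 + √5)*(-6) = 13 + (12 - 6*√5) = 25 - 6*√5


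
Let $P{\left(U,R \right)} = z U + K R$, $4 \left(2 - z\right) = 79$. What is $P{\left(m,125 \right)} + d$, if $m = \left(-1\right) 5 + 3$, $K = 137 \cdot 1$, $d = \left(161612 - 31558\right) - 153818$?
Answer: $- \frac{13207}{2} \approx -6603.5$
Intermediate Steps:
$z = - \frac{71}{4}$ ($z = 2 - \frac{79}{4} = - \frac{71}{4} \approx -17.75$)
$d = -23764$ ($d = 130054 - 153818 = -23764$)
$K = 137$
$m = -2$ ($m = -5 + 3 = -2$)
$P{\left(U,R \right)} = 137 R - \frac{71 U}{4}$ ($P{\left(U,R \right)} = - \frac{71 U}{4} + 137 R = 137 R - \frac{71 U}{4}$)
$P{\left(m,125 \right)} + d = \left(137 \cdot 125 - - \frac{71}{2}\right) - 23764 = \left(17125 + \frac{71}{2}\right) - 23764 = \frac{34321}{2} - 23764 = - \frac{13207}{2}$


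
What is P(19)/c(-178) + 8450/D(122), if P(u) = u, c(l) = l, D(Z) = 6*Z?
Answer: 186274/16287 ≈ 11.437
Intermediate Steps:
P(19)/c(-178) + 8450/D(122) = 19/(-178) + 8450/((6*122)) = 19*(-1/178) + 8450/732 = -19/178 + 8450*(1/732) = -19/178 + 4225/366 = 186274/16287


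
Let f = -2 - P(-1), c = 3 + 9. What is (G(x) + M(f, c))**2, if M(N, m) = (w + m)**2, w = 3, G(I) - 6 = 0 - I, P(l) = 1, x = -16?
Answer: 61009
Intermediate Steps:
G(I) = 6 - I (G(I) = 6 + (0 - I) = 6 - I)
c = 12
f = -3 (f = -2 - 1*1 = -2 - 1 = -3)
M(N, m) = (3 + m)**2
(G(x) + M(f, c))**2 = ((6 - 1*(-16)) + (3 + 12)**2)**2 = ((6 + 16) + 15**2)**2 = (22 + 225)**2 = 247**2 = 61009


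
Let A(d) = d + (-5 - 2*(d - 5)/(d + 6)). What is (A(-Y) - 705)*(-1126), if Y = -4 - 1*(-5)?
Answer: 3989418/5 ≈ 7.9788e+5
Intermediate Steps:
Y = 1 (Y = -4 + 5 = 1)
A(d) = -5 + d - 2*(-5 + d)/(6 + d) (A(d) = d + (-5 - 2*(-5 + d)/(6 + d)) = -5 + d - 2*(-5 + d)/(6 + d))
(A(-Y) - 705)*(-1126) = ((-20 + (-1*1)**2 - (-1))/(6 - 1*1) - 705)*(-1126) = ((-20 + (-1)**2 - 1*(-1))/(6 - 1) - 705)*(-1126) = ((-20 + 1 + 1)/5 - 705)*(-1126) = ((1/5)*(-18) - 705)*(-1126) = (-18/5 - 705)*(-1126) = -3543/5*(-1126) = 3989418/5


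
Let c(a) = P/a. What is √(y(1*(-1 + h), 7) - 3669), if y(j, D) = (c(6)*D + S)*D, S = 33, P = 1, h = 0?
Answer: I*√123474/6 ≈ 58.565*I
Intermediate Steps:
c(a) = 1/a
y(j, D) = D*(33 + D/6) (y(j, D) = (D/6 + 33)*D = (33 + D/6)*D = D*(33 + D/6))
√(y(1*(-1 + h), 7) - 3669) = √((⅙)*7*(198 + 7) - 3669) = √((⅙)*7*205 - 3669) = √(1435/6 - 3669) = √(-20579/6) = I*√123474/6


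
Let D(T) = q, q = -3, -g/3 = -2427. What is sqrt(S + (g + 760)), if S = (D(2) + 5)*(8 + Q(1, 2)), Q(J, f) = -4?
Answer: sqrt(8049) ≈ 89.716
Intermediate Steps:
g = 7281 (g = -3*(-2427) = 7281)
D(T) = -3
S = 8 (S = (-3 + 5)*(8 - 4) = 2*4 = 8)
sqrt(S + (g + 760)) = sqrt(8 + (7281 + 760)) = sqrt(8 + 8041) = sqrt(8049)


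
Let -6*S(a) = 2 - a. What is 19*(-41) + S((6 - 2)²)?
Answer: -2330/3 ≈ -776.67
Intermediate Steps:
S(a) = -⅓ + a/6 (S(a) = -(2 - a)/6 = -⅓ + a/6)
19*(-41) + S((6 - 2)²) = 19*(-41) + (-⅓ + (6 - 2)²/6) = -779 + (-⅓ + (⅙)*4²) = -779 + (-⅓ + (⅙)*16) = -779 + (-⅓ + 8/3) = -779 + 7/3 = -2330/3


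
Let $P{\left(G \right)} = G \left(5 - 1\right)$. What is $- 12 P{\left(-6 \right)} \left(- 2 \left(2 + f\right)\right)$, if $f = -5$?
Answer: $1728$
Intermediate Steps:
$P{\left(G \right)} = 4 G$ ($P{\left(G \right)} = G 4 = 4 G$)
$- 12 P{\left(-6 \right)} \left(- 2 \left(2 + f\right)\right) = - 12 \cdot 4 \left(-6\right) \left(- 2 \left(2 - 5\right)\right) = \left(-12\right) \left(-24\right) \left(\left(-2\right) \left(-3\right)\right) = 288 \cdot 6 = 1728$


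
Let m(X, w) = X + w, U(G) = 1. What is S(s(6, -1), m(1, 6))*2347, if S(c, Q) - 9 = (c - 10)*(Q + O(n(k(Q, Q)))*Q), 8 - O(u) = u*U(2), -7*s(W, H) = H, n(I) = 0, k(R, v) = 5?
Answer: -1436364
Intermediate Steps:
s(W, H) = -H/7
O(u) = 8 - u
S(c, Q) = 9 + 9*Q*(-10 + c) (S(c, Q) = 9 + (c - 10)*(Q + (8 - 1*0)*Q) = 9 + (-10 + c)*(Q + (8 + 0)*Q) = 9 + (-10 + c)*(Q + 8*Q) = 9 + (-10 + c)*(9*Q) = 9 + 9*Q*(-10 + c))
S(s(6, -1), m(1, 6))*2347 = (9 - 90*(1 + 6) + 9*(1 + 6)*(-1/7*(-1)))*2347 = (9 - 90*7 + 9*7*(1/7))*2347 = (9 - 630 + 9)*2347 = -612*2347 = -1436364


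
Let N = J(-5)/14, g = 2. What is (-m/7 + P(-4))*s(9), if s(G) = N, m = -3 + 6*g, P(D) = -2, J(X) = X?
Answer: 115/98 ≈ 1.1735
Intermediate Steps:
m = 9 (m = -3 + 6*2 = -3 + 12 = 9)
N = -5/14 ≈ -0.35714
s(G) = -5/14
(-m/7 + P(-4))*s(9) = (-9/7 - 2)*(-5/14) = -23/7*(-5/14) = 115/98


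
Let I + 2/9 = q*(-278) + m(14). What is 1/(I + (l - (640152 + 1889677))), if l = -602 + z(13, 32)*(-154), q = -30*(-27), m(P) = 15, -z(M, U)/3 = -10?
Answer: -9/24841946 ≈ -3.6229e-7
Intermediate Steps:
z(M, U) = 30 (z(M, U) = -3*(-10) = 30)
q = 810
l = -5222 (l = -602 + 30*(-154) = -602 - 4620 = -5222)
I = -2026487/9 (I = -2/9 + (810*(-278) + 15) = -2/9 + (-225180 + 15) = -2/9 - 225165 = -2026487/9 ≈ -2.2517e+5)
1/(I + (l - (640152 + 1889677))) = 1/(-2026487/9 + (-5222 - (640152 + 1889677))) = 1/(-2026487/9 + (-5222 - 1*2529829)) = 1/(-2026487/9 + (-5222 - 2529829)) = 1/(-2026487/9 - 2535051) = 1/(-24841946/9) = -9/24841946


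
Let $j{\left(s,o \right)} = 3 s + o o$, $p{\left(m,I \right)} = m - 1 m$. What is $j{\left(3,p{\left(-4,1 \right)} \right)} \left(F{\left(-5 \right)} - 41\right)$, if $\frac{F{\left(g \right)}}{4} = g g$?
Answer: $531$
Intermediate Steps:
$p{\left(m,I \right)} = 0$ ($p{\left(m,I \right)} = m - m = 0$)
$j{\left(s,o \right)} = o^{2} + 3 s$ ($j{\left(s,o \right)} = 3 s + o^{2} = o^{2} + 3 s$)
$F{\left(g \right)} = 4 g^{2}$ ($F{\left(g \right)} = 4 g g = 4 g^{2}$)
$j{\left(3,p{\left(-4,1 \right)} \right)} \left(F{\left(-5 \right)} - 41\right) = \left(0^{2} + 3 \cdot 3\right) \left(4 \left(-5\right)^{2} - 41\right) = \left(0 + 9\right) \left(4 \cdot 25 - 41\right) = 9 \left(100 - 41\right) = 9 \cdot 59 = 531$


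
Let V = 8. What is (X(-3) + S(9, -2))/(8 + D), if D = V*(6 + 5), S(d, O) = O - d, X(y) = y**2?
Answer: -1/48 ≈ -0.020833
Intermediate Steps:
D = 88 (D = 8*(6 + 5) = 8*11 = 88)
(X(-3) + S(9, -2))/(8 + D) = ((-3)**2 + (-2 - 1*9))/(8 + 88) = (9 + (-2 - 9))/96 = (9 - 11)*(1/96) = -2*1/96 = -1/48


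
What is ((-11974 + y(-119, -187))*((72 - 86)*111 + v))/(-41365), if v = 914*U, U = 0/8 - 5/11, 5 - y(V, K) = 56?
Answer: -52101920/91003 ≈ -572.53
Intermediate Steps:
y(V, K) = -51 (y(V, K) = 5 - 1*56 = 5 - 56 = -51)
U = -5/11 (U = 0*(⅛) - 5*1/11 = 0 - 5/11 = -5/11 ≈ -0.45455)
v = -4570/11 (v = 914*(-5/11) = -4570/11 ≈ -415.45)
((-11974 + y(-119, -187))*((72 - 86)*111 + v))/(-41365) = ((-11974 - 51)*((72 - 86)*111 - 4570/11))/(-41365) = -12025*(-14*111 - 4570/11)*(-1/41365) = -12025*(-1554 - 4570/11)*(-1/41365) = -12025*(-21664/11)*(-1/41365) = (260509600/11)*(-1/41365) = -52101920/91003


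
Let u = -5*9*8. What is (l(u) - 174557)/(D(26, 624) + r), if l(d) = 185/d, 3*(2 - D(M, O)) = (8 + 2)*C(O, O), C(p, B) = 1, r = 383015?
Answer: -12568141/27576984 ≈ -0.45575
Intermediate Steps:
u = -360 (u = -45*8 = -360)
D(M, O) = -4/3 (D(M, O) = 2 - (8 + 2)/3 = 2 - 10/3 = -4/3)
(l(u) - 174557)/(D(26, 624) + r) = (185/(-360) - 174557)/(-4/3 + 383015) = (185*(-1/360) - 174557)/(1149041/3) = (-37/72 - 174557)*(3/1149041) = -12568141/72*3/1149041 = -12568141/27576984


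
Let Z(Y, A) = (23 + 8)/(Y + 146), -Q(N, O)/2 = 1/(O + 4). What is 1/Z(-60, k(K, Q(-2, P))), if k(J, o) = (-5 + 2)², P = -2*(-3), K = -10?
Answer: 86/31 ≈ 2.7742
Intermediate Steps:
P = 6
Q(N, O) = -2/(4 + O) (Q(N, O) = -2/(O + 4) = -2/(4 + O))
k(J, o) = 9 (k(J, o) = (-3)² = 9)
Z(Y, A) = 31/(146 + Y)
1/Z(-60, k(K, Q(-2, P))) = 1/(31/(146 - 60)) = 1/(31/86) = 86/31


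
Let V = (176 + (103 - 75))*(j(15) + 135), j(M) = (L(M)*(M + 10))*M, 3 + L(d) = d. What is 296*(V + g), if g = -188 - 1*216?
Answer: 279760256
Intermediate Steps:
L(d) = -3 + d
g = -404 (g = -188 - 216 = -404)
j(M) = M*(-3 + M)*(10 + M) (j(M) = ((-3 + M)*(M + 10))*M = ((-3 + M)*(10 + M))*M = M*(-3 + M)*(10 + M))
V = 945540 (V = (176 + (103 - 75))*(15*(-3 + 15)*(10 + 15) + 135) = (176 + 28)*(15*12*25 + 135) = 204*(4500 + 135) = 204*4635 = 945540)
296*(V + g) = 296*(945540 - 404) = 296*945136 = 279760256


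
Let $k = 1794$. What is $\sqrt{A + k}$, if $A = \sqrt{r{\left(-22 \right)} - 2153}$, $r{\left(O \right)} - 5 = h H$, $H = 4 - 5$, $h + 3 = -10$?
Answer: $\sqrt{1794 + i \sqrt{2135}} \approx 42.359 + 0.5454 i$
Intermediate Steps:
$h = -13$ ($h = -3 - 10 = -13$)
$H = -1$
$r{\left(O \right)} = 18$ ($r{\left(O \right)} = 5 - -13 = 5 + 13 = 18$)
$A = i \sqrt{2135}$ ($A = \sqrt{18 - 2153} = \sqrt{-2135} = i \sqrt{2135} \approx 46.206 i$)
$\sqrt{A + k} = \sqrt{i \sqrt{2135} + 1794} = \sqrt{1794 + i \sqrt{2135}}$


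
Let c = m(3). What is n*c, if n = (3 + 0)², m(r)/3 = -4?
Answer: -108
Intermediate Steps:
m(r) = -12 (m(r) = 3*(-4) = -12)
n = 9 (n = 3² = 9)
c = -12
n*c = 9*(-12) = -108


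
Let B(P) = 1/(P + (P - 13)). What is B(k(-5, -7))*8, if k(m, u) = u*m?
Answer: 8/57 ≈ 0.14035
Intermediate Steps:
k(m, u) = m*u
B(P) = 1/(-13 + 2*P) (B(P) = 1/(P + (-13 + P)) = 1/(-13 + 2*P))
B(k(-5, -7))*8 = 8/(-13 + 2*(-5*(-7))) = 8/(-13 + 2*35) = 8/(-13 + 70) = 8/57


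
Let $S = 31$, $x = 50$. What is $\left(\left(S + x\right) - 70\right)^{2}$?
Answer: $121$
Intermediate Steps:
$\left(\left(S + x\right) - 70\right)^{2} = \left(\left(31 + 50\right) - 70\right)^{2} = \left(81 - 70\right)^{2} = 11^{2} = 121$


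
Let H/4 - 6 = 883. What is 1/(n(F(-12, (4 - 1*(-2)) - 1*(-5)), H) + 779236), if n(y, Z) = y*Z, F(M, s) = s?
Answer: 1/818352 ≈ 1.2220e-6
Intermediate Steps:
H = 3556 (H = 24 + 4*883 = 24 + 3532 = 3556)
n(y, Z) = Z*y
1/(n(F(-12, (4 - 1*(-2)) - 1*(-5)), H) + 779236) = 1/(3556*((4 - 1*(-2)) - 1*(-5)) + 779236) = 1/(3556*((4 + 2) + 5) + 779236) = 1/(3556*(6 + 5) + 779236) = 1/(3556*11 + 779236) = 1/(39116 + 779236) = 1/818352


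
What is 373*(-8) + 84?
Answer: -2900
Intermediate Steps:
373*(-8) + 84 = -2984 + 84 = -2900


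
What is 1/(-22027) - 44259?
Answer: -974892994/22027 ≈ -44259.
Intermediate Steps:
1/(-22027) - 44259 = -1/22027 - 44259 = -974892994/22027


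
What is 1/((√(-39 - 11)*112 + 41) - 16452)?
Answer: -16411/269948121 - 560*I*√2/269948121 ≈ -6.0793e-5 - 2.9337e-6*I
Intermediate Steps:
1/((√(-39 - 11)*112 + 41) - 16452) = 1/((√(-50)*112 + 41) - 16452) = 1/(((5*I*√2)*112 + 41) - 16452) = 1/((560*I*√2 + 41) - 16452) = 1/((41 + 560*I*√2) - 16452) = 1/(-16411 + 560*I*√2)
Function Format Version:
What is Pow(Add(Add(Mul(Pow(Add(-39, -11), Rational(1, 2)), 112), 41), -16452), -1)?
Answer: Add(Rational(-16411, 269948121), Mul(Rational(-560, 269948121), I, Pow(2, Rational(1, 2)))) ≈ Add(-6.0793e-5, Mul(-2.9337e-6, I))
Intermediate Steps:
Pow(Add(Add(Mul(Pow(Add(-39, -11), Rational(1, 2)), 112), 41), -16452), -1) = Pow(Add(Add(Mul(Pow(-50, Rational(1, 2)), 112), 41), -16452), -1) = Pow(Add(Add(Mul(Mul(5, I, Pow(2, Rational(1, 2))), 112), 41), -16452), -1) = Pow(Add(Add(Mul(560, I, Pow(2, Rational(1, 2))), 41), -16452), -1) = Pow(Add(Add(41, Mul(560, I, Pow(2, Rational(1, 2)))), -16452), -1) = Pow(Add(-16411, Mul(560, I, Pow(2, Rational(1, 2)))), -1)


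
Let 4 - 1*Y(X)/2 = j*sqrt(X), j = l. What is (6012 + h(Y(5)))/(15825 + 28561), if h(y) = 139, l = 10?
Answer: 6151/44386 ≈ 0.13858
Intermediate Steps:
j = 10
Y(X) = 8 - 20*sqrt(X)
(6012 + h(Y(5)))/(15825 + 28561) = (6012 + 139)/(15825 + 28561) = 6151/44386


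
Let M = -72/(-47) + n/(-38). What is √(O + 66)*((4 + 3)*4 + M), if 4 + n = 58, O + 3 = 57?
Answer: 50206*√30/893 ≈ 307.94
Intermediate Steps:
O = 54 (O = -3 + 57 = 54)
n = 54 (n = -4 + 58 = 54)
M = 99/893 (M = -72/(-47) + 54/(-38) = -72*(-1/47) + 54*(-1/38) = 72/47 - 27/19 = 99/893 ≈ 0.11086)
√(O + 66)*((4 + 3)*4 + M) = √(54 + 66)*((4 + 3)*4 + 99/893) = √120*(7*4 + 99/893) = (2*√30)*(28 + 99/893) = (2*√30)*(25103/893) = 50206*√30/893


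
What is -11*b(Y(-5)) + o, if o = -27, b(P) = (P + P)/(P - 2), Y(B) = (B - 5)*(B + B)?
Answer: -2423/49 ≈ -49.449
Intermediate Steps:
Y(B) = 2*B*(-5 + B) (Y(B) = (-5 + B)*(2*B) = 2*B*(-5 + B))
b(P) = 2*P/(-2 + P) (b(P) = (2*P)/(-2 + P) = 2*P/(-2 + P))
-11*b(Y(-5)) + o = -22*2*(-5)*(-5 - 5)/(-2 + 2*(-5)*(-5 - 5)) - 27 = -22*2*(-5)*(-10)/(-2 + 2*(-5)*(-10)) - 27 = -22*100/(-2 + 100) - 27 = -22*100/98 - 27 = -11*100/49 - 27 = -1100/49 - 27 = -2423/49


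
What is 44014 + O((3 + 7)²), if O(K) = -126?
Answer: 43888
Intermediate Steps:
44014 + O((3 + 7)²) = 44014 - 126 = 43888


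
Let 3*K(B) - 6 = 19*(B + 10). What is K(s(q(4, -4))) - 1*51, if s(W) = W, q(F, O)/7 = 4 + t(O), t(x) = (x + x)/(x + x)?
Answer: 236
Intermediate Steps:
t(x) = 1 (t(x) = (2*x)/((2*x)) = (2*x)*(1/(2*x)) = 1)
q(F, O) = 35 (q(F, O) = 7*(4 + 1) = 7*5 = 35)
K(B) = 196/3 + 19*B/3 (K(B) = 2 + (19*(B + 10))/3 = 2 + (19*(10 + B))/3 = 2 + (190 + 19*B)/3 = 2 + (190/3 + 19*B/3) = 196/3 + 19*B/3)
K(s(q(4, -4))) - 1*51 = (196/3 + (19/3)*35) - 1*51 = (196/3 + 665/3) - 51 = 287 - 51 = 236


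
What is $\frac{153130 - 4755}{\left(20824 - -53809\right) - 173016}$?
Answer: $- \frac{148375}{98383} \approx -1.5081$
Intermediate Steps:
$\frac{153130 - 4755}{\left(20824 - -53809\right) - 173016} = \frac{148375}{\left(20824 + 53809\right) - 173016} = \frac{148375}{74633 - 173016} = \frac{148375}{-98383} = 148375 \left(- \frac{1}{98383}\right) = - \frac{148375}{98383}$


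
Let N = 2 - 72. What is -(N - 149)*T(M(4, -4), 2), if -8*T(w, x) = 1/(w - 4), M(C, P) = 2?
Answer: 219/16 ≈ 13.688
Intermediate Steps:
T(w, x) = -1/(8*(-4 + w)) (T(w, x) = -1/(8*(w - 4)) = -1/(8*(-4 + w)))
N = -70
-(N - 149)*T(M(4, -4), 2) = -(-70 - 149)*(-1/(-32 + 8*2)) = -(-219)*(-1/(-32 + 16)) = -(-219)*(-1/(-16)) = -(-219)*(-1*(-1/16)) = -(-219)/16 = -1*(-219/16) = 219/16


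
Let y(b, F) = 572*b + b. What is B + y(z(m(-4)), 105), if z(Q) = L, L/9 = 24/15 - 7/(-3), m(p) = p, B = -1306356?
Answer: -6430359/5 ≈ -1.2861e+6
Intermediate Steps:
L = 177/5 (L = 9*(24/15 - 7/(-3)) = 9*(24*(1/15) - 7*(-⅓)) = 9*(8/5 + 7/3) = 9*(59/15) = 177/5 ≈ 35.400)
z(Q) = 177/5
y(b, F) = 573*b
B + y(z(m(-4)), 105) = -1306356 + 573*(177/5) = -1306356 + 101421/5 = -6430359/5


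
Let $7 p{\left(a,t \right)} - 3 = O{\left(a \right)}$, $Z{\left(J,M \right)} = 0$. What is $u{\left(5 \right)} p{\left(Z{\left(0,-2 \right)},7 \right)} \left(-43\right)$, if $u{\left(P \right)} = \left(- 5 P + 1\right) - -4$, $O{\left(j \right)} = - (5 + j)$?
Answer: $- \frac{1720}{7} \approx -245.71$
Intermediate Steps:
$O{\left(j \right)} = -5 - j$
$u{\left(P \right)} = 5 - 5 P$ ($u{\left(P \right)} = \left(1 - 5 P\right) + 4 = 5 - 5 P$)
$p{\left(a,t \right)} = - \frac{2}{7} - \frac{a}{7}$ ($p{\left(a,t \right)} = \frac{3}{7} + \frac{-5 - a}{7} = \frac{3}{7} - \left(\frac{5}{7} + \frac{a}{7}\right) = - \frac{2}{7} - \frac{a}{7}$)
$u{\left(5 \right)} p{\left(Z{\left(0,-2 \right)},7 \right)} \left(-43\right) = \left(5 - 25\right) \left(- \frac{2}{7} - 0\right) \left(-43\right) = \left(5 - 25\right) \left(- \frac{2}{7} + 0\right) \left(-43\right) = \left(-20\right) \left(- \frac{2}{7}\right) \left(-43\right) = \frac{40}{7} \left(-43\right) = - \frac{1720}{7}$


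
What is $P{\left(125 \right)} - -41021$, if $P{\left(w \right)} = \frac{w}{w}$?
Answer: $41022$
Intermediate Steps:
$P{\left(w \right)} = 1$
$P{\left(125 \right)} - -41021 = 1 - -41021 = 1 + 41021 = 41022$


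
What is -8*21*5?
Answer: -840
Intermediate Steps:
-8*21*5 = -168*5 = -840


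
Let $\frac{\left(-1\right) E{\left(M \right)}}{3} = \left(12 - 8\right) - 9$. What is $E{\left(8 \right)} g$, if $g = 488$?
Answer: $7320$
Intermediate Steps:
$E{\left(M \right)} = 15$ ($E{\left(M \right)} = - 3 \left(\left(12 - 8\right) - 9\right) = - 3 \left(4 - 9\right) = \left(-3\right) \left(-5\right) = 15$)
$E{\left(8 \right)} g = 15 \cdot 488 = 7320$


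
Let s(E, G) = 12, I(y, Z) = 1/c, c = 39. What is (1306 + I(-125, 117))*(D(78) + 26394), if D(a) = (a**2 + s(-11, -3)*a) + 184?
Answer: 1711314130/39 ≈ 4.3880e+7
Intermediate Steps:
I(y, Z) = 1/39
D(a) = 184 + a**2 + 12*a (D(a) = (a**2 + 12*a) + 184 = 184 + a**2 + 12*a)
(1306 + I(-125, 117))*(D(78) + 26394) = (1306 + 1/39)*((184 + 78**2 + 12*78) + 26394) = 50935*((184 + 6084 + 936) + 26394)/39 = 50935*(7204 + 26394)/39 = (50935/39)*33598 = 1711314130/39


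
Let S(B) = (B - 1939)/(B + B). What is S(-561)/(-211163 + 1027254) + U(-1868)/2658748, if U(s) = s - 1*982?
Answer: -650741830175/608623378096074 ≈ -0.0010692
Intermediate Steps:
S(B) = (-1939 + B)/(2*B) (S(B) = (-1939 + B)/((2*B)) = (-1939 + B)*(1/(2*B)) = (-1939 + B)/(2*B))
U(s) = -982 + s (U(s) = s - 982 = -982 + s)
S(-561)/(-211163 + 1027254) + U(-1868)/2658748 = ((1/2)*(-1939 - 561)/(-561))/(-211163 + 1027254) + (-982 - 1868)/2658748 = ((1/2)*(-1/561)*(-2500))/816091 - 2850*1/2658748 = (1250/561)*(1/816091) - 1425/1329374 = 1250/457827051 - 1425/1329374 = -650741830175/608623378096074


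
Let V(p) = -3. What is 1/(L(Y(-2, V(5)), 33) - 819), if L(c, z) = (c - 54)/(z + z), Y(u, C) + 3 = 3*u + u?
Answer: -66/54119 ≈ -0.0012195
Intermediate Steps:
Y(u, C) = -3 + 4*u (Y(u, C) = -3 + (3*u + u) = -3 + 4*u)
L(c, z) = (-54 + c)/(2*z) (L(c, z) = (-54 + c)/((2*z)) = (-54 + c)*(1/(2*z)) = (-54 + c)/(2*z))
1/(L(Y(-2, V(5)), 33) - 819) = 1/((½)*(-54 + (-3 + 4*(-2)))/33 - 819) = 1/((½)*(1/33)*(-54 + (-3 - 8)) - 819) = 1/((½)*(1/33)*(-54 - 11) - 819) = 1/((½)*(1/33)*(-65) - 819) = 1/(-65/66 - 819) = 1/(-54119/66) = -66/54119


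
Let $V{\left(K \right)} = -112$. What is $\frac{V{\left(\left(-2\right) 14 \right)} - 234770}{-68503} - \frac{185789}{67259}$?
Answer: $\frac{3070824571}{4607443277} \approx 0.66649$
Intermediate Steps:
$\frac{V{\left(\left(-2\right) 14 \right)} - 234770}{-68503} - \frac{185789}{67259} = \frac{-112 - 234770}{-68503} - \frac{185789}{67259} = \left(-234882\right) \left(- \frac{1}{68503}\right) - \frac{185789}{67259} = \frac{234882}{68503} - \frac{185789}{67259} = \frac{3070824571}{4607443277}$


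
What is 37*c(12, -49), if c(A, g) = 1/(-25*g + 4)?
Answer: 37/1229 ≈ 0.030106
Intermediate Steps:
c(A, g) = 1/(4 - 25*g)
37*c(12, -49) = 37*(-1/(-4 + 25*(-49))) = 37*(-1/(-4 - 1225)) = 37*(-1/(-1229)) = 37*(-1*(-1/1229)) = 37*(1/1229) = 37/1229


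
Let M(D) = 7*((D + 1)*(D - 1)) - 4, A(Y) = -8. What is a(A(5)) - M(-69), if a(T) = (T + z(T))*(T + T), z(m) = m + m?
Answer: -32932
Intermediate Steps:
z(m) = 2*m
a(T) = 6*T² (a(T) = (T + 2*T)*(T + T) = (3*T)*(2*T) = 6*T²)
M(D) = -4 + 7*(1 + D)*(-1 + D) (M(D) = 7*((1 + D)*(-1 + D)) - 4 = 7*(1 + D)*(-1 + D) - 4 = -4 + 7*(1 + D)*(-1 + D))
a(A(5)) - M(-69) = 6*(-8)² - (-11 + 7*(-69)²) = 6*64 - (-11 + 7*4761) = 384 - (-11 + 33327) = 384 - 1*33316 = 384 - 33316 = -32932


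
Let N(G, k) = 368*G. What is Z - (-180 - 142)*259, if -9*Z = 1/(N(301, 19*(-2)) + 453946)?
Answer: 423864163547/5082426 ≈ 83398.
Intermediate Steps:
Z = -1/5082426 (Z = -1/(9*(368*301 + 453946)) = -1/(9*(110768 + 453946)) = -⅑/564714 = -⅑*1/564714 = -1/5082426 ≈ -1.9676e-7)
Z - (-180 - 142)*259 = -1/5082426 - (-180 - 142)*259 = -1/5082426 - (-322)*259 = -1/5082426 - 1*(-83398) = -1/5082426 + 83398 = 423864163547/5082426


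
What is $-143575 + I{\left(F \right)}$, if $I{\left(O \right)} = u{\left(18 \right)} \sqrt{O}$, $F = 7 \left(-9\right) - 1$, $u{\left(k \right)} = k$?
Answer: $-143575 + 144 i \approx -1.4358 \cdot 10^{5} + 144.0 i$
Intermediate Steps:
$F = -64$ ($F = -63 - 1 = -64$)
$I{\left(O \right)} = 18 \sqrt{O}$
$-143575 + I{\left(F \right)} = -143575 + 18 \sqrt{-64} = -143575 + 18 \cdot 8 i = -143575 + 144 i$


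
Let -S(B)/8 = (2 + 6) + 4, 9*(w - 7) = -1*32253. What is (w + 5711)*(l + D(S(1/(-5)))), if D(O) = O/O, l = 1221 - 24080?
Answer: -146359774/3 ≈ -4.8787e+7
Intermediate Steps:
l = -22859
w = -10730/3 (w = 7 + (-1*32253)/9 = 7 + (⅑)*(-32253) = 7 - 10751/3 = -10730/3 ≈ -3576.7)
S(B) = -96 (S(B) = -8*((2 + 6) + 4) = -8*(8 + 4) = -8*12 = -96)
D(O) = 1
(w + 5711)*(l + D(S(1/(-5)))) = (-10730/3 + 5711)*(-22859 + 1) = (6403/3)*(-22858) = -146359774/3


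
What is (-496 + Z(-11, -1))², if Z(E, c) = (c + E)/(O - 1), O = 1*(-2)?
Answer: 242064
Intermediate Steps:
O = -2
Z(E, c) = -E/3 - c/3 (Z(E, c) = (c + E)/(-2 - 1) = (E + c)/(-3) = (E + c)*(-⅓) = -E/3 - c/3)
(-496 + Z(-11, -1))² = (-496 + (-⅓*(-11) - ⅓*(-1)))² = (-496 + (11/3 + ⅓))² = (-496 + 4)² = (-492)² = 242064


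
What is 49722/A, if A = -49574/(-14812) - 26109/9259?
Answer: 487077805884/5162797 ≈ 94344.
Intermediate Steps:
A = 5162797/9796022 (A = -49574*(-1/14812) - 26109*1/9259 = 3541/1058 - 26109/9259 = 5162797/9796022 ≈ 0.52703)
49722/A = 49722/(5162797/9796022) = 49722*(9796022/5162797) = 487077805884/5162797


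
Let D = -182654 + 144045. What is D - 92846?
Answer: -131455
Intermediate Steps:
D = -38609
D - 92846 = -38609 - 92846 = -131455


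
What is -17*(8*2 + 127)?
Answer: -2431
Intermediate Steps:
-17*(8*2 + 127) = -17*(16 + 127) = -17*143 = -2431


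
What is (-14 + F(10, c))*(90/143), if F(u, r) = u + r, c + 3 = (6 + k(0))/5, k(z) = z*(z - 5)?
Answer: -522/143 ≈ -3.6503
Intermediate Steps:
k(z) = z*(-5 + z)
c = -9/5 (c = -3 + (6 + 0*(-5 + 0))/5 = -3 + (6 + 0*(-5))*(⅕) = -3 + (6 + 0)*(⅕) = -3 + 6*(⅕) = -3 + 6/5 = -9/5 ≈ -1.8000)
F(u, r) = r + u
(-14 + F(10, c))*(90/143) = (-14 + (-9/5 + 10))*(90/143) = (-14 + 41/5)*(90*(1/143)) = -29/5*90/143 = -522/143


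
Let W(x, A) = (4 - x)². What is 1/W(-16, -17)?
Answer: 1/400 ≈ 0.0025000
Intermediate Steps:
1/W(-16, -17) = 1/((-4 - 16)²) = 1/((-20)²) = 1/400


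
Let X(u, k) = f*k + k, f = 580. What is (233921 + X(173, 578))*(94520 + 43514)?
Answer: 78643353126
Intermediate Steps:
X(u, k) = 581*k (X(u, k) = 580*k + k = 581*k)
(233921 + X(173, 578))*(94520 + 43514) = (233921 + 581*578)*(94520 + 43514) = (233921 + 335818)*138034 = 569739*138034 = 78643353126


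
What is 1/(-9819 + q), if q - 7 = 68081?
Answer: 1/58269 ≈ 1.7162e-5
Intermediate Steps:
q = 68088 (q = 7 + 68081 = 68088)
1/(-9819 + q) = 1/(-9819 + 68088) = 1/58269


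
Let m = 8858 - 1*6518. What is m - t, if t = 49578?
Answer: -47238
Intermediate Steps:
m = 2340 (m = 8858 - 6518 = 2340)
m - t = 2340 - 1*49578 = 2340 - 49578 = -47238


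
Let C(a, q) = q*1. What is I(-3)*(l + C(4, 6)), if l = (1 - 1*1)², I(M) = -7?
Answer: -42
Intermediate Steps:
C(a, q) = q
l = 0 (l = (1 - 1)² = 0² = 0)
I(-3)*(l + C(4, 6)) = -7*(0 + 6) = -7*6 = -42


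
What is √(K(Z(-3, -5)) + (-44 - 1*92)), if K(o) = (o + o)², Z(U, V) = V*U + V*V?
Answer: 6*√174 ≈ 79.145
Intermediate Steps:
Z(U, V) = V² + U*V (Z(U, V) = U*V + V² = V² + U*V)
K(o) = 4*o² (K(o) = (2*o)² = 4*o²)
√(K(Z(-3, -5)) + (-44 - 1*92)) = √(4*(-5*(-3 - 5))² + (-44 - 1*92)) = √(4*(-5*(-8))² + (-44 - 92)) = √(4*40² - 136) = √(4*1600 - 136) = √(6400 - 136) = √6264 = 6*√174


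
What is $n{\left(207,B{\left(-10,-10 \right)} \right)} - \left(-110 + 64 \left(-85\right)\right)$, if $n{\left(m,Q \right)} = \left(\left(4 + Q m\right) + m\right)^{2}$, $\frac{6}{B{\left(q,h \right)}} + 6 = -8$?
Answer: $\frac{1004686}{49} \approx 20504.0$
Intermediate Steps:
$B{\left(q,h \right)} = - \frac{3}{7}$ ($B{\left(q,h \right)} = \frac{6}{-6 - 8} = \frac{6}{-14} = 6 \left(- \frac{1}{14}\right) = - \frac{3}{7}$)
$n{\left(m,Q \right)} = \left(4 + m + Q m\right)^{2}$
$n{\left(207,B{\left(-10,-10 \right)} \right)} - \left(-110 + 64 \left(-85\right)\right) = \left(4 + 207 - \frac{621}{7}\right)^{2} - \left(-110 + 64 \left(-85\right)\right) = \left(4 + 207 - \frac{621}{7}\right)^{2} - \left(-110 - 5440\right) = \left(\frac{856}{7}\right)^{2} - -5550 = \frac{732736}{49} + 5550 = \frac{1004686}{49}$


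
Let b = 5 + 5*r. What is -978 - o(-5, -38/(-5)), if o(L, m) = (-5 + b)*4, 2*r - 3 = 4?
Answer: -1048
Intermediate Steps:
r = 7/2 (r = 3/2 + (1/2)*4 = 3/2 + 2 = 7/2 ≈ 3.5000)
b = 45/2 (b = 5 + 5*(7/2) = 5 + 35/2 = 45/2 ≈ 22.500)
o(L, m) = 70 (o(L, m) = (-5 + 45/2)*4 = (35/2)*4 = 70)
-978 - o(-5, -38/(-5)) = -978 - 1*70 = -978 - 70 = -1048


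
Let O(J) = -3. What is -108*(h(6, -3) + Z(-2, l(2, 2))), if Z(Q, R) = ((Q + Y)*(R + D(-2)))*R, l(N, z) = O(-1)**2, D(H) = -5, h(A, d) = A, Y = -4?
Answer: 22680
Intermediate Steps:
l(N, z) = 9 (l(N, z) = (-3)**2 = 9)
Z(Q, R) = R*(-5 + R)*(-4 + Q) (Z(Q, R) = ((Q - 4)*(R - 5))*R = ((-4 + Q)*(-5 + R))*R = ((-5 + R)*(-4 + Q))*R = R*(-5 + R)*(-4 + Q))
-108*(h(6, -3) + Z(-2, l(2, 2))) = -108*(6 + 9*(20 - 5*(-2) - 4*9 - 2*9)) = -108*(6 + 9*(20 + 10 - 36 - 18)) = -108*(6 + 9*(-24)) = -108*(6 - 216) = -108*(-210) = 22680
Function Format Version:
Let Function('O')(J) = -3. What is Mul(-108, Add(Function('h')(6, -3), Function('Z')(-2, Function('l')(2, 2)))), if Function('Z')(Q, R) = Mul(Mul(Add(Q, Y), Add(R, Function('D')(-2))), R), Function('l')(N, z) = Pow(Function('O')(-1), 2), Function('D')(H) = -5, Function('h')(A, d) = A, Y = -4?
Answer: 22680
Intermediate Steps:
Function('l')(N, z) = 9 (Function('l')(N, z) = Pow(-3, 2) = 9)
Function('Z')(Q, R) = Mul(R, Add(-5, R), Add(-4, Q)) (Function('Z')(Q, R) = Mul(Mul(Add(Q, -4), Add(R, -5)), R) = Mul(Mul(Add(-4, Q), Add(-5, R)), R) = Mul(Mul(Add(-5, R), Add(-4, Q)), R) = Mul(R, Add(-5, R), Add(-4, Q)))
Mul(-108, Add(Function('h')(6, -3), Function('Z')(-2, Function('l')(2, 2)))) = Mul(-108, Add(6, Mul(9, Add(20, Mul(-5, -2), Mul(-4, 9), Mul(-2, 9))))) = Mul(-108, Add(6, Mul(9, Add(20, 10, -36, -18)))) = Mul(-108, Add(6, Mul(9, -24))) = Mul(-108, Add(6, -216)) = Mul(-108, -210) = 22680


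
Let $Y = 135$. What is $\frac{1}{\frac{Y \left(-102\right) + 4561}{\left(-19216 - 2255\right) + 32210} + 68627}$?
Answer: $\frac{10739}{736976144} \approx 1.4572 \cdot 10^{-5}$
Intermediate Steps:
$\frac{1}{\frac{Y \left(-102\right) + 4561}{\left(-19216 - 2255\right) + 32210} + 68627} = \frac{1}{\frac{135 \left(-102\right) + 4561}{\left(-19216 - 2255\right) + 32210} + 68627} = \frac{1}{\frac{-13770 + 4561}{-21471 + 32210} + 68627} = \frac{1}{- \frac{9209}{10739} + 68627} = \frac{1}{\frac{736976144}{10739}} = \frac{10739}{736976144}$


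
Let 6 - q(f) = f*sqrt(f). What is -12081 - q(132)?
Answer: -12087 + 264*sqrt(33) ≈ -10570.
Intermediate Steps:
q(f) = 6 - f**(3/2) (q(f) = 6 - f*sqrt(f) = 6 - f**(3/2))
-12081 - q(132) = -12081 - (6 - 132**(3/2)) = -12081 - (6 - 264*sqrt(33)) = -12081 + (-6 + 264*sqrt(33)) = -12087 + 264*sqrt(33)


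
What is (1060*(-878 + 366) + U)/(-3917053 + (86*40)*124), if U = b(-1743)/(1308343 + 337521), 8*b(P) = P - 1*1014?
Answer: 7145946483397/45959014167616 ≈ 0.15549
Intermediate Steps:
b(P) = -507/4 + P/8 (b(P) = (P - 1*1014)/8 = (P - 1014)/8 = (-1014 + P)/8 = -507/4 + P/8)
U = -2757/13166912 (U = (-507/4 + (1/8)*(-1743))/(1308343 + 337521) = (-507/4 - 1743/8)/1645864 = -2757/8*1/1645864 = -2757/13166912 ≈ -0.00020939)
(1060*(-878 + 366) + U)/(-3917053 + (86*40)*124) = (1060*(-878 + 366) - 2757/13166912)/(-3917053 + (86*40)*124) = (1060*(-512) - 2757/13166912)/(-3917053 + 3440*124) = (-542720 - 2757/13166912)/(-3917053 + 426560) = -7145946483397/13166912/(-3490493) = -7145946483397/13166912*(-1/3490493) = 7145946483397/45959014167616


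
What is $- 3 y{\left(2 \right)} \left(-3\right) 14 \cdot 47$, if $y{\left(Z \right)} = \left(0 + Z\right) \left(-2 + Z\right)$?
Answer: $0$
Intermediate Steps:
$y{\left(Z \right)} = Z \left(-2 + Z\right)$
$- 3 y{\left(2 \right)} \left(-3\right) 14 \cdot 47 = - 3 \cdot 2 \left(-2 + 2\right) \left(-3\right) 14 \cdot 47 = - 3 \cdot 2 \cdot 0 \left(-3\right) 14 \cdot 47 = \left(-3\right) 0 \left(-3\right) 14 \cdot 47 = 0 \left(-3\right) 14 \cdot 47 = 0 \cdot 14 \cdot 47 = 0 \cdot 47 = 0$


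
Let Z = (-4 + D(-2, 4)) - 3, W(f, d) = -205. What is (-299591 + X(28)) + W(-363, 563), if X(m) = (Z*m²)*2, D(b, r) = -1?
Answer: -312340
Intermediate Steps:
Z = -8 (Z = (-4 - 1) - 3 = -5 - 3 = -8)
X(m) = -16*m² (X(m) = -8*m²*2 = -16*m²)
(-299591 + X(28)) + W(-363, 563) = (-299591 - 16*28²) - 205 = (-299591 - 16*784) - 205 = (-299591 - 12544) - 205 = -312135 - 205 = -312340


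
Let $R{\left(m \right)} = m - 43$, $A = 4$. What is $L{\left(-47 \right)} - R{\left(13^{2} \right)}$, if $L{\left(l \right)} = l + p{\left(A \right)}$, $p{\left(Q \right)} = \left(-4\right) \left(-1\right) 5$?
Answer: $-153$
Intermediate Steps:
$p{\left(Q \right)} = 20$ ($p{\left(Q \right)} = 4 \cdot 5 = 20$)
$L{\left(l \right)} = 20 + l$ ($L{\left(l \right)} = l + 20 = 20 + l$)
$R{\left(m \right)} = -43 + m$ ($R{\left(m \right)} = m - 43 = -43 + m$)
$L{\left(-47 \right)} - R{\left(13^{2} \right)} = \left(20 - 47\right) - \left(-43 + 13^{2}\right) = -27 - \left(-43 + 169\right) = -27 - 126 = -153$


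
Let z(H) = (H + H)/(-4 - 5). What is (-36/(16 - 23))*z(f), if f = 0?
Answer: 0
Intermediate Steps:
z(H) = -2*H/9 (z(H) = (2*H)/(-9) = (2*H)*(-⅑) = -2*H/9)
(-36/(16 - 23))*z(f) = (-36/(16 - 23))*(-2/9*0) = -36/(-7)*0 = -36*(-⅐)*0 = (36/7)*0 = 0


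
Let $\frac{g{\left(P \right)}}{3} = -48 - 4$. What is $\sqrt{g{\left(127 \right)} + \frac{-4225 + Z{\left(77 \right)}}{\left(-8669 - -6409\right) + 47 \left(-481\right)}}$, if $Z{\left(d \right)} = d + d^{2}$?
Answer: $\frac{i \sqrt{1191477131}}{2763} \approx 12.493 i$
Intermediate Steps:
$g{\left(P \right)} = -156$ ($g{\left(P \right)} = 3 \left(-48 - 4\right) = 3 \left(-52\right) = -156$)
$\sqrt{g{\left(127 \right)} + \frac{-4225 + Z{\left(77 \right)}}{\left(-8669 - -6409\right) + 47 \left(-481\right)}} = \sqrt{-156 + \frac{-4225 + 77 \left(1 + 77\right)}{\left(-8669 - -6409\right) + 47 \left(-481\right)}} = \sqrt{-156 + \frac{-4225 + 77 \cdot 78}{\left(-8669 + 6409\right) - 22607}} = \sqrt{-156 + \frac{-4225 + 6006}{-2260 - 22607}} = \sqrt{-156 + \frac{1781}{-24867}} = \sqrt{-156 + 1781 \left(- \frac{1}{24867}\right)} = \sqrt{-156 - \frac{1781}{24867}} = \sqrt{- \frac{3881033}{24867}} = \frac{i \sqrt{1191477131}}{2763}$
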